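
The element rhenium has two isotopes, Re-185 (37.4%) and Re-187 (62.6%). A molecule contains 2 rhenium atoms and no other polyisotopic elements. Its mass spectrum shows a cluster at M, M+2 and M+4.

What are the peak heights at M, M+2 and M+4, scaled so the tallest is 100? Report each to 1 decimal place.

Expanding (0.374 + 0.626)^2:
P(M) = 0.374^2 = 0.139876
P(M+2) = 2 × 0.374^1 × 0.626^1 = 0.468248
P(M+4) = 0.626^2 = 0.391876
The M+2 peak is largest (0.468248); scaling to 100 gives 29.9 : 100.0 : 83.7.

29.9 : 100.0 : 83.7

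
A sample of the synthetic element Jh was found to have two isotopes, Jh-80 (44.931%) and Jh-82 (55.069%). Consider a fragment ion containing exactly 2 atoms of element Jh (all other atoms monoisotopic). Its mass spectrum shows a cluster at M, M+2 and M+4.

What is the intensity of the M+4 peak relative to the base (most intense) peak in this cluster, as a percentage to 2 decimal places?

Term probabilities: M 0.2019, M+2 0.4949, M+4 0.3033. Base peak = M+2.
P(M+2) = C(2,1) × 0.44931^1 × 0.55069^1 = 2 × 0.44931 × 0.55069 = 0.494861 (base)
P(M+4) = C(2,2) × 0.44931^0 × 0.55069^2 = 1 × 1.0000 × 0.30325948 = 0.303259
Relative intensity = 0.303259 / 0.494861 × 100 = 61.28

61.28%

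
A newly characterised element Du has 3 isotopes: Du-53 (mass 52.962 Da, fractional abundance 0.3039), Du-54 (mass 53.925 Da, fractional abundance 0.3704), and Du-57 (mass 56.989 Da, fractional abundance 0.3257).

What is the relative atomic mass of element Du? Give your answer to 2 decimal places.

54.63 Da

Weight each isotope mass by its fractional abundance: 0.3039 × 52.962 + 0.3704 × 53.925 + 0.3257 × 56.989
= 16.0952 + 19.9738 + 18.5613 = 54.6303 Da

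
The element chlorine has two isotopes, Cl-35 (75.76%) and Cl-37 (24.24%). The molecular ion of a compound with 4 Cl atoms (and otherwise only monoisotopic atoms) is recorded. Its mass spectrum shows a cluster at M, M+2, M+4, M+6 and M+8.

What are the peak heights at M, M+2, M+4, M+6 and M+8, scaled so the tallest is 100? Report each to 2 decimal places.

Expanding (0.7576 + 0.2424)^4:
P(M) = 0.7576^4 = 0.329428
P(M+2) = 4 × 0.7576^3 × 0.2424^1 = 0.421612
P(M+4) = 6 × 0.7576^2 × 0.2424^2 = 0.202347
P(M+6) = 4 × 0.7576^1 × 0.2424^3 = 0.043162
P(M+8) = 0.2424^4 = 0.003452
The M+2 peak is largest (0.421612); scaling to 100 gives 78.14 : 100.00 : 47.99 : 10.24 : 0.82.

78.14 : 100.00 : 47.99 : 10.24 : 0.82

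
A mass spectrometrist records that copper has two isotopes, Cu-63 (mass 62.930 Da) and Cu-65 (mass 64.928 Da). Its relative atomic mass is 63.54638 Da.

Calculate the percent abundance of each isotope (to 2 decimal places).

Cu-63: 69.15%, Cu-65: 30.85%

Let x be the fractional abundance of Cu-63; then Cu-65 has abundance 1 − x.
62.930·x + 64.928·(1 − x) = 63.54638
(62.930 − 64.928)·x = 63.54638 − 64.928
x = -1.38162 / -1.998 = 0.69150 → 69.15% Cu-63, 30.85% Cu-65.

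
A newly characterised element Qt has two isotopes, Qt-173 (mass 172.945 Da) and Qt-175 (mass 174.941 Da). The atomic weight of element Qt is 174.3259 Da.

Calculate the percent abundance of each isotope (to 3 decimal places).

With x = fraction of Qt-173 (so Qt-175 is 1 − x):
172.945·x + 174.941·(1 − x) = 174.3259
(172.945 − 174.941)·x = 174.3259 − 174.941
x = -0.6151 / -1.996 = 0.30817 → 30.817% Qt-173, 69.183% Qt-175.

Qt-173: 30.817%, Qt-175: 69.183%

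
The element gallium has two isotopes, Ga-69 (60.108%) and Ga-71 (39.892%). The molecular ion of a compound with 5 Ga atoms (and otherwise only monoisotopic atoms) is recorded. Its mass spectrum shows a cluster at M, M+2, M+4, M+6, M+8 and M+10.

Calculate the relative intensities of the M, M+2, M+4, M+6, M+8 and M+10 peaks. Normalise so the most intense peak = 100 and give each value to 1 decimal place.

22.7 : 75.3 : 100.0 : 66.4 : 22.0 : 2.9

Expanding (0.60108 + 0.39892)^5:
P(M) = 0.60108^5 = 0.078462
P(M+2) = 5 × 0.60108^4 × 0.39892^1 = 0.260366
P(M+4) = 10 × 0.60108^3 × 0.39892^2 = 0.345596
P(M+6) = 10 × 0.60108^2 × 0.39892^3 = 0.229362
P(M+8) = 5 × 0.60108^1 × 0.39892^4 = 0.076111
P(M+10) = 0.39892^5 = 0.010103
The M+4 peak is largest (0.345596); scaling to 100 gives 22.7 : 75.3 : 100.0 : 66.4 : 22.0 : 2.9.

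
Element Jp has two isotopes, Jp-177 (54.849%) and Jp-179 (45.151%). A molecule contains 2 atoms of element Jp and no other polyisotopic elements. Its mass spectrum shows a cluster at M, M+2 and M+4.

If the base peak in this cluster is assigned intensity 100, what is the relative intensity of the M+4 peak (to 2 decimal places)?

41.16

(0.54849 + 0.45151)^2 gives M 0.3008, M+2 0.4953, M+4 0.2039; the largest is M+2.
P(M+2) = C(2,1) × 0.54849^1 × 0.45151^1 = 2 × 0.54849 × 0.45151 = 0.495297 (base)
P(M+4) = C(2,2) × 0.54849^0 × 0.45151^2 = 1 × 1.0000 × 0.20386128 = 0.203861
Relative intensity = 0.203861 / 0.495297 × 100 = 41.16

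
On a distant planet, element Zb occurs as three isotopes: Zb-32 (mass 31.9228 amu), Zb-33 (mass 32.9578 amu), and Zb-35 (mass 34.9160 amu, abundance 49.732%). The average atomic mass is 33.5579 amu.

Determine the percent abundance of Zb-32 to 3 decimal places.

36.111%

Let x and y be the fractions of Zb-32 and Zb-33. Then x + y = 1 − 0.49732 = 0.50268 and 31.9228x + 32.9578y = 33.5579 − 0.49732×34.9160 = 16.19347488.
Substituting: 31.9228x + 32.9578(0.50268 − x) = 16.19347488
(31.9228 − 32.9578)x = -0.373752024  ⇒  x = 0.36111, y = 0.14157
Zb-32: 36.111%, Zb-33: 14.157%.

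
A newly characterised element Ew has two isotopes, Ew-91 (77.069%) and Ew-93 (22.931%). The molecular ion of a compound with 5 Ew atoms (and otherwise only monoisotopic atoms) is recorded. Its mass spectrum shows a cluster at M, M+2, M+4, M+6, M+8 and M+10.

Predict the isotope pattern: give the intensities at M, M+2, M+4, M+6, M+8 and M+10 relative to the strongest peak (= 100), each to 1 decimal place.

Each Ew atom is independently Ew-91 (p = 0.77069) or Ew-93 (q = 0.22931); the cluster is the binomial expansion (p + q)^5.
P(M) = 0.77069^5 = 0.271893
P(M+2) = 5 × 0.77069^4 × 0.22931^1 = 0.404494
P(M+4) = 10 × 0.77069^3 × 0.22931^2 = 0.240705
P(M+6) = 10 × 0.77069^2 × 0.22931^3 = 0.071619
P(M+8) = 5 × 0.77069^1 × 0.22931^4 = 0.010655
P(M+10) = 0.22931^5 = 0.000634
The M+2 peak is largest (0.404494); scaling to 100 gives 67.2 : 100.0 : 59.5 : 17.7 : 2.6 : 0.2.

67.2 : 100.0 : 59.5 : 17.7 : 2.6 : 0.2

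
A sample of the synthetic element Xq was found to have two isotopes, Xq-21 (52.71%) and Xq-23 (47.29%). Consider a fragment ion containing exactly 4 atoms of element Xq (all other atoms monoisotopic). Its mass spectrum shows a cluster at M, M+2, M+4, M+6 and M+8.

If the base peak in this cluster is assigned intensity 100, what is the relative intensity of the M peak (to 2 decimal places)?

20.71

Binomial terms of (0.5271 + 0.4729)^4: M 0.0772, M+2 0.2770, M+4 0.3728, M+6 0.2230, M+8 0.0500 → M+4 is the base peak.
P(M+4) = C(4,2) × 0.5271^2 × 0.4729^2 = 6 × 0.27783441 × 0.22363441 = 0.372800 (base)
P(M) = C(4,0) × 0.5271^4 × 0.4729^0 = 1 × 0.07719196 × 1.0000 = 0.077192
Relative intensity = 0.077192 / 0.372800 × 100 = 20.71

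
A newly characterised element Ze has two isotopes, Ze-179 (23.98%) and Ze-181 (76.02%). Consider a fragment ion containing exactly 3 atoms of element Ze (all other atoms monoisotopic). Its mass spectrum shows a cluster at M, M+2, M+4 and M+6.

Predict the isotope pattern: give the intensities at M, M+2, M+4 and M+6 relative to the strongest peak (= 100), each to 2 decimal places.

3.14 : 29.85 : 94.63 : 100.00

Each Ze atom is independently Ze-179 (p = 0.2398) or Ze-181 (q = 0.7602); the cluster is the binomial expansion (p + q)^3.
P(M) = 0.2398^3 = 0.013789
P(M+2) = 3 × 0.2398^2 × 0.7602^1 = 0.131144
P(M+4) = 3 × 0.2398^1 × 0.7602^2 = 0.415744
P(M+6) = 0.7602^3 = 0.439323
The M+6 peak is largest (0.439323); scaling to 100 gives 3.14 : 29.85 : 94.63 : 100.00.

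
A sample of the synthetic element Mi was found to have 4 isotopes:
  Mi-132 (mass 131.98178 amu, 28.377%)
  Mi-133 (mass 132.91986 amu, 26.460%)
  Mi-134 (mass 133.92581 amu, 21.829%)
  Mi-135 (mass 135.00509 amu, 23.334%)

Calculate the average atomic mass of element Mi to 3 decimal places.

133.360 amu

Ar = Σ fᵢ·mᵢ = 0.28377 × 131.98178 + 0.26460 × 132.91986 + 0.21829 × 133.92581 + 0.23334 × 135.00509
= 37.452470 + 35.170595 + 29.234665 + 31.502088 = 133.359818 amu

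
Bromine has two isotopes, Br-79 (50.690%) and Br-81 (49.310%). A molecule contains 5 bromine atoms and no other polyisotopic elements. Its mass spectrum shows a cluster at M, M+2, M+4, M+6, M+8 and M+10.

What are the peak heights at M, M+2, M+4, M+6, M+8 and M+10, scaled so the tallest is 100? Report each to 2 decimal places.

Each Br atom is independently Br-79 (p = 0.50690) or Br-81 (q = 0.49310); the cluster is the binomial expansion (p + q)^5.
P(M) = 0.50690^5 = 0.033467
P(M+2) = 5 × 0.50690^4 × 0.49310^1 = 0.162777
P(M+4) = 10 × 0.50690^3 × 0.49310^2 = 0.316692
P(M+6) = 10 × 0.50690^2 × 0.49310^3 = 0.308070
P(M+8) = 5 × 0.50690^1 × 0.49310^4 = 0.149842
P(M+10) = 0.49310^5 = 0.029152
The M+4 peak is largest (0.316692); scaling to 100 gives 10.57 : 51.40 : 100.00 : 97.28 : 47.31 : 9.21.

10.57 : 51.40 : 100.00 : 97.28 : 47.31 : 9.21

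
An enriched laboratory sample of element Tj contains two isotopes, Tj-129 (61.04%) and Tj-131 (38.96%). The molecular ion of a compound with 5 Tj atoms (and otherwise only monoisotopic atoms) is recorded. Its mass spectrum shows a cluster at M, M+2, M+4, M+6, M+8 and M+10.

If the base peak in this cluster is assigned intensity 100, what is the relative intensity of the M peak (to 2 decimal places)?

Binomial terms of (0.6104 + 0.3896)^5: M 0.0847, M+2 0.2704, M+4 0.3452, M+6 0.2203, M+8 0.0703, M+10 0.0090 → M+4 is the base peak.
P(M+4) = C(5,2) × 0.6104^3 × 0.3896^2 = 10 × 0.22742781 × 0.15178816 = 0.345208 (base)
P(M) = C(5,0) × 0.6104^5 × 0.3896^0 = 1 × 0.08473691 × 1.0000 = 0.084737
Relative intensity = 0.084737 / 0.345208 × 100 = 24.55

24.55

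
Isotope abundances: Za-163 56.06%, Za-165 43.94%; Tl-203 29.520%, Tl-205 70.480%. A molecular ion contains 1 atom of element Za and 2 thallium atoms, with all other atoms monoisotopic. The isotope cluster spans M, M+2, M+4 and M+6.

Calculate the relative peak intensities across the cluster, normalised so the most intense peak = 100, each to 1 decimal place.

10.6 : 58.9 : 100.0 : 47.3

Element Za pattern (n=1): 0.5606 : 0.4394
Thallium pattern (n=2): 0.08714304 : 0.41611392 : 0.49674304
Convolve the two distributions (both contribute in 2-u steps):
  M: 0.5606×0.08714304 = 0.048852
  M+2: 0.5606×0.41611392 + 0.4394×0.08714304 = 0.271564
  M+4: 0.5606×0.49674304 + 0.4394×0.41611392 = 0.461315
  M+6: 0.4394×0.49674304 = 0.218269
Scale to base peak (0.461315) = 100: 10.6 : 58.9 : 100.0 : 47.3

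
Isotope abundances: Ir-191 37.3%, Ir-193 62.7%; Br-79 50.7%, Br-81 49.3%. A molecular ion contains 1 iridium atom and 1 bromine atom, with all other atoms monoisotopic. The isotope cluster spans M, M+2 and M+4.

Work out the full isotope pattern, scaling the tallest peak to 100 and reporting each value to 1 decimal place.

37.7 : 100.0 : 61.6

Iridium pattern (n=1): 0.3730 : 0.6270
Bromine pattern (n=1): 0.5070 : 0.4930
Convolve the two distributions (both contribute in 2-u steps):
  M: 0.3730×0.5070 = 0.189111
  M+2: 0.3730×0.4930 + 0.6270×0.5070 = 0.501778
  M+4: 0.6270×0.4930 = 0.309111
Scale to base peak (0.501778) = 100: 37.7 : 100.0 : 61.6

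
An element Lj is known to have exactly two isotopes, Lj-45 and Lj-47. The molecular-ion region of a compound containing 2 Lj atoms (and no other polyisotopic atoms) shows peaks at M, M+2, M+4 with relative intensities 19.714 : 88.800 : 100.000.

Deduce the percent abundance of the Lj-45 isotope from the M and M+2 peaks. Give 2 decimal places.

30.75%

Write p for the Lj-45 fraction. I(M+2)/I(M) = [C(2,1)·p^1·(1−p)] / p^2 = 2·(1−p)/p = 88.800/19.714 = 4.5044
(1−p)/p = 4.5044/2 = 2.2522  ⇒  p = 1/(1 + 2.2522) = 0.3075
Lj-45: 30.75%, Lj-47: 69.25%.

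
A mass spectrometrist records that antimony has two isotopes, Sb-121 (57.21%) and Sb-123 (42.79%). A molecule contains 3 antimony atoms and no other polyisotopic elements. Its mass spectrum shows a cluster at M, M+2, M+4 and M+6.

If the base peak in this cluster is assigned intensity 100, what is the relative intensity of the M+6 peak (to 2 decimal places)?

Term probabilities: M 0.1872, M+2 0.4202, M+4 0.3143, M+6 0.0783. Base peak = M+2.
P(M+2) = C(3,1) × 0.5721^2 × 0.4279^1 = 3 × 0.32729841 × 0.4279 = 0.420153 (base)
P(M+6) = C(3,3) × 0.5721^0 × 0.4279^3 = 1 × 1.0000 × 0.07834781 = 0.078348
Relative intensity = 0.078348 / 0.420153 × 100 = 18.65

18.65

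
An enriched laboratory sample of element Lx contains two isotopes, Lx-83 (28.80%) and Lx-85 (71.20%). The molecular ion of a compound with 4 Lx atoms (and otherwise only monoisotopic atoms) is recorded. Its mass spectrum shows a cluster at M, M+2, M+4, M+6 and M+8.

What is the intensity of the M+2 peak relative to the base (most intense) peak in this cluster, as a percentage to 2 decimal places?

(0.2880 + 0.7120)^4 gives M 0.0069, M+2 0.0680, M+4 0.2523, M+6 0.4158, M+8 0.2570; the largest is M+6.
P(M+6) = C(4,3) × 0.2880^1 × 0.7120^3 = 4 × 0.2880 × 0.36094413 = 0.415808 (base)
P(M+2) = C(4,1) × 0.2880^3 × 0.7120^1 = 4 × 0.02388787 × 0.7120 = 0.068033
Relative intensity = 0.068033 / 0.415808 × 100 = 16.36

16.36%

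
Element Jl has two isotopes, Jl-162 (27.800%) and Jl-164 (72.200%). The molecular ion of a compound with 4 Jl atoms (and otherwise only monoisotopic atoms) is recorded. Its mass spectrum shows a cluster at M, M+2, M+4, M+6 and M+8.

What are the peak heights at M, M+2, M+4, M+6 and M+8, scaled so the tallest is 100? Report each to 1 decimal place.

The 4 Jl atoms are independent, so intensities follow the terms of (0.27800 + 0.72200)^4.
P(M) = 0.27800^4 = 0.005973
P(M+2) = 4 × 0.27800^3 × 0.72200^1 = 0.062049
P(M+4) = 6 × 0.27800^2 × 0.72200^2 = 0.241721
P(M+6) = 4 × 0.27800^1 × 0.72200^3 = 0.418520
P(M+8) = 0.72200^4 = 0.271737
The M+6 peak is largest (0.418520); scaling to 100 gives 1.4 : 14.8 : 57.8 : 100.0 : 64.9.

1.4 : 14.8 : 57.8 : 100.0 : 64.9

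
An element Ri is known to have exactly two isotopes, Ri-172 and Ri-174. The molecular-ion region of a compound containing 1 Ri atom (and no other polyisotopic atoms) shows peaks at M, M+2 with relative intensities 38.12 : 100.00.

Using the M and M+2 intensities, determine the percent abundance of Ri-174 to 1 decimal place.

72.4%

Write p for the Ri-172 fraction. I(M+2)/I(M) = [C(1,1)·p^0·(1−p)] / p^1 = 1·(1−p)/p = 100.00/38.12 = 2.6233
(1−p)/p = 2.6233/1 = 2.6233  ⇒  p = 1/(1 + 2.6233) = 0.2760
Ri-172: 27.6%, Ri-174: 72.4%.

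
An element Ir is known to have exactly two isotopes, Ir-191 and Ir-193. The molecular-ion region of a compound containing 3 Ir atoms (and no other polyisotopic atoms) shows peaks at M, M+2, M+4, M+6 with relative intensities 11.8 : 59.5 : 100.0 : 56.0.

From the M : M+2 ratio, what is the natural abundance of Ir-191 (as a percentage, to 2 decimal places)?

If p is the fraction of Ir that is Ir-191, then I(M+2)/I(M) = [C(3,1)·p^2·(1−p)] / p^3 = 3·(1−p)/p = 59.5/11.8 = 5.0424
(1−p)/p = 5.0424/3 = 1.6808  ⇒  p = 1/(1 + 1.6808) = 0.3730
Ir-191: 37.30%, Ir-193: 62.70%.

37.30%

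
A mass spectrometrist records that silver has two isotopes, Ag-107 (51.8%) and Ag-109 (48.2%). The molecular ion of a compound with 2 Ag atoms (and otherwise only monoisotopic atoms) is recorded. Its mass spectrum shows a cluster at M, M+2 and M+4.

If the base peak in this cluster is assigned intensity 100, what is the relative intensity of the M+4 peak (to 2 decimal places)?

46.53

Term probabilities: M 0.2683, M+2 0.4994, M+4 0.2323. Base peak = M+2.
P(M+2) = C(2,1) × 0.518^1 × 0.482^1 = 2 × 0.5180 × 0.4820 = 0.499352 (base)
P(M+4) = C(2,2) × 0.518^0 × 0.482^2 = 1 × 1.0000 × 0.232324 = 0.232324
Relative intensity = 0.232324 / 0.499352 × 100 = 46.53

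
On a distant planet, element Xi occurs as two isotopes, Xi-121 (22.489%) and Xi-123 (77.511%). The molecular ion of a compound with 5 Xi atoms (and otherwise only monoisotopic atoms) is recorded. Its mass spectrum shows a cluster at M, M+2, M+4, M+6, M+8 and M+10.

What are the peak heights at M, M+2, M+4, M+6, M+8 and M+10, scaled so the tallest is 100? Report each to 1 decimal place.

Each Xi atom is independently Xi-121 (p = 0.22489) or Xi-123 (q = 0.77511); the cluster is the binomial expansion (p + q)^5.
P(M) = 0.22489^5 = 0.000575
P(M+2) = 5 × 0.22489^4 × 0.77511^1 = 0.009913
P(M+4) = 10 × 0.22489^3 × 0.77511^2 = 0.068334
P(M+6) = 10 × 0.22489^2 × 0.77511^3 = 0.235521
P(M+8) = 5 × 0.22489^1 × 0.77511^4 = 0.405876
P(M+10) = 0.77511^5 = 0.279780
The M+8 peak is largest (0.405876); scaling to 100 gives 0.1 : 2.4 : 16.8 : 58.0 : 100.0 : 68.9.

0.1 : 2.4 : 16.8 : 58.0 : 100.0 : 68.9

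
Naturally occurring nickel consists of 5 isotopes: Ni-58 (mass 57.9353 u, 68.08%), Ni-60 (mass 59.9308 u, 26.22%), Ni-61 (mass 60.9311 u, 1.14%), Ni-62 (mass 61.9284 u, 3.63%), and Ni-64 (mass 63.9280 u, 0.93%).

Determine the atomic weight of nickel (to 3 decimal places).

Weight each isotope mass by its fractional abundance: 0.6808 × 57.9353 + 0.2622 × 59.9308 + 0.0114 × 60.9311 + 0.0363 × 61.9284 + 0.0093 × 63.9280
= 39.44235 + 15.71386 + 0.69461 + 2.24800 + 0.59453 = 58.69335 u

58.693 u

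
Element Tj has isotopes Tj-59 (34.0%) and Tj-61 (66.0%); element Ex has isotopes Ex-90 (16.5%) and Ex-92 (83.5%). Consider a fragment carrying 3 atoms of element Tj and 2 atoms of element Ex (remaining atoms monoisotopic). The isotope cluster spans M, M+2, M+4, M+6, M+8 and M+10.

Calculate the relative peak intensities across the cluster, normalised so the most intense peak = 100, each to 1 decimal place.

0.3 : 4.4 : 26.4 : 74.5 : 100.0 : 51.5

Element Tj pattern (n=3): 0.039304 : 0.228888 : 0.444312 : 0.287496
Element Ex pattern (n=2): 0.027225 : 0.27555 : 0.697225
Convolve the two distributions (both contribute in 2-u steps):
  M: 0.039304×0.027225 = 0.001070
  M+2: 0.039304×0.27555 + 0.228888×0.027225 = 0.017062
  M+4: 0.039304×0.697225 + 0.228888×0.27555 + 0.444312×0.027225 = 0.102570
  M+6: 0.228888×0.697225 + 0.444312×0.27555 + 0.287496×0.027225 = 0.289844
  M+8: 0.444312×0.697225 + 0.287496×0.27555 = 0.389005
  M+10: 0.287496×0.697225 = 0.200449
Scale to base peak (0.389005) = 100: 0.3 : 4.4 : 26.4 : 74.5 : 100.0 : 51.5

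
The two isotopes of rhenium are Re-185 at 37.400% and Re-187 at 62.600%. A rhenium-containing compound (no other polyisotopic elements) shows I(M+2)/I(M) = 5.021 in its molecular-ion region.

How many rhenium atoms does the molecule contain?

With n Re atoms, P(M+2)/P(M) = C(n,1)·p^(n−1)q / p^n = n·q/p = n · 0.62600/0.37400.
n = 5.021 × 0.37400/0.62600 = 3.00 ≈ 3

3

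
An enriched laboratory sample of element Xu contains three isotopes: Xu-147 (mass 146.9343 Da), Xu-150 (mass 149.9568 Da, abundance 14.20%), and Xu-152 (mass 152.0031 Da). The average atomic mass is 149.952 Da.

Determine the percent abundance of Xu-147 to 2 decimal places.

Let x and y be the fractions of Xu-147 and Xu-152. Then x + y = 1 − 0.1420 = 0.8580 and 146.9343x + 152.0031y = 149.952 − 0.1420×149.9568 = 128.6581344.
Substituting: 146.9343x + 152.0031(0.8580 − x) = 128.6581344
(146.9343 − 152.0031)x = -1.7605254  ⇒  x = 0.34733, y = 0.51067
Xu-147: 34.73%, Xu-152: 51.07%.

34.73%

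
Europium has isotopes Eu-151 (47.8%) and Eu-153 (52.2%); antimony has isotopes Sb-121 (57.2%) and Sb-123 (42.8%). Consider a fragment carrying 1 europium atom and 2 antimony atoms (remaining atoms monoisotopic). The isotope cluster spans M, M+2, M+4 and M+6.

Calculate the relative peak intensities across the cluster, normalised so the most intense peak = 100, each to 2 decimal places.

Europium pattern (n=1): 0.4780 : 0.5220
Antimony pattern (n=2): 0.327184 : 0.489632 : 0.183184
Convolve the two distributions (both contribute in 2-u steps):
  M: 0.4780×0.327184 = 0.156394
  M+2: 0.4780×0.489632 + 0.5220×0.327184 = 0.404834
  M+4: 0.4780×0.183184 + 0.5220×0.489632 = 0.343150
  M+6: 0.5220×0.183184 = 0.095622
Scale to base peak (0.404834) = 100: 38.63 : 100.00 : 84.76 : 23.62

38.63 : 100.00 : 84.76 : 23.62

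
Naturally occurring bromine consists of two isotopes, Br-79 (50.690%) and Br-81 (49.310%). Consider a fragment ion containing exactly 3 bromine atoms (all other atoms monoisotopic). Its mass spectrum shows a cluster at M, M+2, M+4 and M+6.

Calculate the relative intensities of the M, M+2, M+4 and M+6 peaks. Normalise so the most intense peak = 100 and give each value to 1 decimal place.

Each Br atom is independently Br-79 (p = 0.50690) or Br-81 (q = 0.49310); the cluster is the binomial expansion (p + q)^3.
P(M) = 0.50690^3 = 0.130247
P(M+2) = 3 × 0.50690^2 × 0.49310^1 = 0.380103
P(M+4) = 3 × 0.50690^1 × 0.49310^2 = 0.369755
P(M+6) = 0.49310^3 = 0.119896
The M+2 peak is largest (0.380103); scaling to 100 gives 34.3 : 100.0 : 97.3 : 31.5.

34.3 : 100.0 : 97.3 : 31.5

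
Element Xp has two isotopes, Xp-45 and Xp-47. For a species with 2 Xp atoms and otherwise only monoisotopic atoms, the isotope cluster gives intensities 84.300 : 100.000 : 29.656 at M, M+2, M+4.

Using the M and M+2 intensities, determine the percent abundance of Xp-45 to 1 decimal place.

62.8%

If p is the fraction of Xp that is Xp-45, then I(M+2)/I(M) = [C(2,1)·p^1·(1−p)] / p^2 = 2·(1−p)/p = 100.000/84.300 = 1.1862
(1−p)/p = 1.1862/2 = 0.5931  ⇒  p = 1/(1 + 0.5931) = 0.6277
Xp-45: 62.8%, Xp-47: 37.2%.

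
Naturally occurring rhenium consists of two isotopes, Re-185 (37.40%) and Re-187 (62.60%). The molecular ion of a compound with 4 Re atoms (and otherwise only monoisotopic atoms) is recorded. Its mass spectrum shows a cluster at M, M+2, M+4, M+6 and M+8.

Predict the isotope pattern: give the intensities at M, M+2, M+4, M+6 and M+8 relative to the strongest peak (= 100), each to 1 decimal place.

Expanding (0.3740 + 0.6260)^4:
P(M) = 0.3740^4 = 0.019565
P(M+2) = 4 × 0.3740^3 × 0.6260^1 = 0.130993
P(M+4) = 6 × 0.3740^2 × 0.6260^2 = 0.328884
P(M+6) = 4 × 0.3740^1 × 0.6260^3 = 0.366990
P(M+8) = 0.6260^4 = 0.153567
The M+6 peak is largest (0.366990); scaling to 100 gives 5.3 : 35.7 : 89.6 : 100.0 : 41.8.

5.3 : 35.7 : 89.6 : 100.0 : 41.8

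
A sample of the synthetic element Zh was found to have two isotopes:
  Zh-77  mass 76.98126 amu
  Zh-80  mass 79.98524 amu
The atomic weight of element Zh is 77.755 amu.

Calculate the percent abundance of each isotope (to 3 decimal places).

Writing the weighted mean with unknown fraction x of Zh-77:
76.98126·x + 79.98524·(1 − x) = 77.755
(76.98126 − 79.98524)·x = 77.755 − 79.98524
x = -2.23024 / -3.00398 = 0.74243 → 74.243% Zh-77, 25.757% Zh-80.

Zh-77: 74.243%, Zh-80: 25.757%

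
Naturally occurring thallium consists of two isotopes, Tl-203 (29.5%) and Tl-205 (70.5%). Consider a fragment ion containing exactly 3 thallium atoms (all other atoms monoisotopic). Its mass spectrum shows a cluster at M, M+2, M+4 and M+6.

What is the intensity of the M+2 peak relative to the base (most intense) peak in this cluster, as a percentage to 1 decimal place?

Term probabilities: M 0.0257, M+2 0.1841, M+4 0.4399, M+6 0.3504. Base peak = M+4.
P(M+4) = C(3,2) × 0.295^1 × 0.705^2 = 3 × 0.2950 × 0.497025 = 0.439867 (base)
P(M+2) = C(3,1) × 0.295^2 × 0.705^1 = 3 × 0.087025 × 0.7050 = 0.184058
Relative intensity = 0.184058 / 0.439867 × 100 = 41.8

41.8%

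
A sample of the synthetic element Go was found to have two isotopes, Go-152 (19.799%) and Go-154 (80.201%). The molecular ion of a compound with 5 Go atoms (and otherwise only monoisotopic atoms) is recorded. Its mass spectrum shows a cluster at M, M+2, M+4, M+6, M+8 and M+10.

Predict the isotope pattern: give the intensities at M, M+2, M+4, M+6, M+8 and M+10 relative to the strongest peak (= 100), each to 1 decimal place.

Expanding (0.19799 + 0.80201)^5:
P(M) = 0.19799^5 = 0.000304
P(M+2) = 5 × 0.19799^4 × 0.80201^1 = 0.006162
P(M+4) = 10 × 0.19799^3 × 0.80201^2 = 0.049922
P(M+6) = 10 × 0.19799^2 × 0.80201^3 = 0.202221
P(M+8) = 5 × 0.19799^1 × 0.80201^4 = 0.409574
P(M+10) = 0.80201^5 = 0.331817
The M+8 peak is largest (0.409574); scaling to 100 gives 0.1 : 1.5 : 12.2 : 49.4 : 100.0 : 81.0.

0.1 : 1.5 : 12.2 : 49.4 : 100.0 : 81.0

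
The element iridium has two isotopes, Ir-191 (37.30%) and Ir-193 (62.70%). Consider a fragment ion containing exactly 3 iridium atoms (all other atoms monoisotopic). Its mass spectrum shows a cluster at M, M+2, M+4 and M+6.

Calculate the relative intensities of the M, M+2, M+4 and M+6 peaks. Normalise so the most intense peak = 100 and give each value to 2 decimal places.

11.80 : 59.49 : 100.00 : 56.03

Expanding (0.3730 + 0.6270)^3:
P(M) = 0.3730^3 = 0.051895
P(M+2) = 3 × 0.3730^2 × 0.6270^1 = 0.261702
P(M+4) = 3 × 0.3730^1 × 0.6270^2 = 0.439911
P(M+6) = 0.6270^3 = 0.246492
The M+4 peak is largest (0.439911); scaling to 100 gives 11.80 : 59.49 : 100.00 : 56.03.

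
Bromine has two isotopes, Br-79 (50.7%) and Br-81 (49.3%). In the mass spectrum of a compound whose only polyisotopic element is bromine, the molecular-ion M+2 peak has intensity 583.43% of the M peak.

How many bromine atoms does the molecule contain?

For n independent Br atoms, I(M+2)/I(M) = n · (abundance Br-81) / (abundance Br-79) = n · 0.493/0.507.
n = 5.8343 × 0.507/0.493 = 6.00 ≈ 6

6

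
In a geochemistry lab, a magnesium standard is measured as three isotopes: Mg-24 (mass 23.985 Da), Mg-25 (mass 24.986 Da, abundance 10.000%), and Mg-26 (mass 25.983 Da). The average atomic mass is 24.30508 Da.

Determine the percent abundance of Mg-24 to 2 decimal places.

Let x and y be the fractions of Mg-24 and Mg-26. Then x + y = 1 − 0.10000 = 0.90000 and 23.985x + 25.983y = 24.30508 − 0.10000×24.986 = 21.80648.
Substituting: 23.985x + 25.983(0.90000 − x) = 21.80648
(23.985 − 25.983)x = -1.57822  ⇒  x = 0.78990, y = 0.11010
Mg-24: 78.99%, Mg-26: 11.01%.

78.99%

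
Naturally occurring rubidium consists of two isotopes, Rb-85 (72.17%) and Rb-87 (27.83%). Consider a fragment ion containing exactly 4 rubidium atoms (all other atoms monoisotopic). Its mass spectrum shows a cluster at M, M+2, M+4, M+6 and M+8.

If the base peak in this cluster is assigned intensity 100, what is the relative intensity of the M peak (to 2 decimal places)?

Term probabilities: M 0.2713, M+2 0.4184, M+4 0.2420, M+6 0.0622, M+8 0.0060. Base peak = M+2.
P(M+2) = C(4,1) × 0.7217^3 × 0.2783^1 = 4 × 0.37589809 × 0.2783 = 0.418450 (base)
P(M) = C(4,0) × 0.7217^4 × 0.2783^0 = 1 × 0.27128565 × 1.0000 = 0.271286
Relative intensity = 0.271286 / 0.418450 × 100 = 64.83

64.83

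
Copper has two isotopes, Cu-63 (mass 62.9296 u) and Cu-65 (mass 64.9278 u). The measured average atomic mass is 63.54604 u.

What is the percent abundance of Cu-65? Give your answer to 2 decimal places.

With x = fraction of Cu-63 (so Cu-65 is 1 − x):
62.9296·x + 64.9278·(1 − x) = 63.54604
(62.9296 − 64.9278)·x = 63.54604 − 64.9278
x = -1.38176 / -1.9982 = 0.69150 → 69.15% Cu-63, 30.85% Cu-65.

30.85%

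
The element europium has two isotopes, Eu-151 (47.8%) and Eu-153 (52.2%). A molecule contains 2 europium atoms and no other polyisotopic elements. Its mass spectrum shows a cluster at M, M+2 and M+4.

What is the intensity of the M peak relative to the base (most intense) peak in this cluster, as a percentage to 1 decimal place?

Term probabilities: M 0.2285, M+2 0.4990, M+4 0.2725. Base peak = M+2.
P(M+2) = C(2,1) × 0.478^1 × 0.522^1 = 2 × 0.4780 × 0.5220 = 0.499032 (base)
P(M) = C(2,0) × 0.478^2 × 0.522^0 = 1 × 0.228484 × 1.0000 = 0.228484
Relative intensity = 0.228484 / 0.499032 × 100 = 45.8

45.8%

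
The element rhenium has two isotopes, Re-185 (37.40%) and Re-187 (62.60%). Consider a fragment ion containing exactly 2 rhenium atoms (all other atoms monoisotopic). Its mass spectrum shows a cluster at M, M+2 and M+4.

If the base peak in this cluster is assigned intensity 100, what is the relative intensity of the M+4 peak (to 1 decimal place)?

Term probabilities: M 0.1399, M+2 0.4682, M+4 0.3919. Base peak = M+2.
P(M+2) = C(2,1) × 0.3740^1 × 0.6260^1 = 2 × 0.3740 × 0.6260 = 0.468248 (base)
P(M+4) = C(2,2) × 0.3740^0 × 0.6260^2 = 1 × 1.0000 × 0.391876 = 0.391876
Relative intensity = 0.391876 / 0.468248 × 100 = 83.7

83.7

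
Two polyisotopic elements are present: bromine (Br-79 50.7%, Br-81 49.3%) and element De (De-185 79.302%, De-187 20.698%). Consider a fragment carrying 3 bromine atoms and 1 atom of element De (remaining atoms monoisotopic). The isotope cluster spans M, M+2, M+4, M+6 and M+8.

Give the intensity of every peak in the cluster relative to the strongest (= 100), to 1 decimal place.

Bromine pattern (n=3): 0.13032384 : 0.38017547 : 0.36967753 : 0.11982316
Element De pattern (n=1): 0.79302 : 0.20698
Convolve the two distributions (both contribute in 2-u steps):
  M: 0.13032384×0.79302 = 0.103349
  M+2: 0.13032384×0.20698 + 0.38017547×0.79302 = 0.328461
  M+4: 0.38017547×0.20698 + 0.36967753×0.79302 = 0.371850
  M+6: 0.36967753×0.20698 + 0.11982316×0.79302 = 0.171538
  M+8: 0.11982316×0.20698 = 0.024801
Scale to base peak (0.371850) = 100: 27.8 : 88.3 : 100.0 : 46.1 : 6.7

27.8 : 88.3 : 100.0 : 46.1 : 6.7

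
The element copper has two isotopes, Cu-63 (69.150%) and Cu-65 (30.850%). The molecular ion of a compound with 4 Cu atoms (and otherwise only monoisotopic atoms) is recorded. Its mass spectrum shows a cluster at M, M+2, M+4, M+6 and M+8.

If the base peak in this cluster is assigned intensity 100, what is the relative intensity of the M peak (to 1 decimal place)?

56.0

Binomial terms of (0.69150 + 0.30850)^4: M 0.2286, M+2 0.4080, M+4 0.2731, M+6 0.0812, M+8 0.0091 → M+2 is the base peak.
P(M+2) = C(4,1) × 0.69150^3 × 0.30850^1 = 4 × 0.33065611 × 0.3085 = 0.408030 (base)
P(M) = C(4,0) × 0.69150^4 × 0.30850^0 = 1 × 0.2286487 × 1.0000 = 0.228649
Relative intensity = 0.228649 / 0.408030 × 100 = 56.0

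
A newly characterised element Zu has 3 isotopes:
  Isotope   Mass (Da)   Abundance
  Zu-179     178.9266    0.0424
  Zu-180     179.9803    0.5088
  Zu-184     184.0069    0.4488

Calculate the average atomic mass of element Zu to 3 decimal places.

181.743 Da

Ar = Σ fᵢ·mᵢ = 0.0424 × 178.9266 + 0.5088 × 179.9803 + 0.4488 × 184.0069
= 7.58649 + 91.57398 + 82.58230 = 181.74277 Da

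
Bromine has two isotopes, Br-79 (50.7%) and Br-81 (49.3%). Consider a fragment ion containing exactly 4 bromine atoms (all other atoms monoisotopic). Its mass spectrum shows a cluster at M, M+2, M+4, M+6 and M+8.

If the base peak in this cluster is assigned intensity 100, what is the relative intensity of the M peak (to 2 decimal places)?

Binomial terms of (0.507 + 0.493)^4: M 0.0661, M+2 0.2570, M+4 0.3749, M+6 0.2430, M+8 0.0591 → M+4 is the base peak.
P(M+4) = C(4,2) × 0.507^2 × 0.493^2 = 6 × 0.257049 × 0.243049 = 0.374853 (base)
P(M) = C(4,0) × 0.507^4 × 0.493^0 = 1 × 0.06607419 × 1.0000 = 0.066074
Relative intensity = 0.066074 / 0.374853 × 100 = 17.63

17.63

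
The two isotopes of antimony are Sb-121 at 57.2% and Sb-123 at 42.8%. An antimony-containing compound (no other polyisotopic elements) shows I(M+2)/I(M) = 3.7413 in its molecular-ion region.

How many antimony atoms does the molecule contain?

5

For n independent Sb atoms, I(M+2)/I(M) = n · (abundance Sb-123) / (abundance Sb-121) = n · 0.428/0.572.
n = 3.7413 × 0.572/0.428 = 5.00 ≈ 5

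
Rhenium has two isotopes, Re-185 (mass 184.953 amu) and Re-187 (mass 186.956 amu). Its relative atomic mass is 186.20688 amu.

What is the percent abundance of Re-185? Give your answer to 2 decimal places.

With x = fraction of Re-185 (so Re-187 is 1 − x):
184.953·x + 186.956·(1 − x) = 186.20688
(184.953 − 186.956)·x = 186.20688 − 186.956
x = -0.74912 / -2.003 = 0.37400 → 37.40% Re-185, 62.60% Re-187.

37.40%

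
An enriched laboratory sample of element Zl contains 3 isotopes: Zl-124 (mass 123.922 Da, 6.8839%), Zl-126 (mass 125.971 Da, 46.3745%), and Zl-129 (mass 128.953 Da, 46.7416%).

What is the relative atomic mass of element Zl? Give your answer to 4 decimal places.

127.2238 Da

The abundance-weighted mean is 0.068839 × 123.922 + 0.463745 × 125.971 + 0.467416 × 128.953
= 8.53067 + 58.41842 + 60.27470 = 127.22379 Da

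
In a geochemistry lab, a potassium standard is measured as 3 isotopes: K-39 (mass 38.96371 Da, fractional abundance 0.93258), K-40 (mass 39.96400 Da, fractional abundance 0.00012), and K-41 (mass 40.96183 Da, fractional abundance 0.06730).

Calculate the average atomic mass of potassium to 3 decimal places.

39.098 Da

The abundance-weighted mean is 0.93258 × 38.96371 + 0.00012 × 39.96400 + 0.06730 × 40.96183
= 36.336777 + 0.004796 + 2.756731 = 39.098304 Da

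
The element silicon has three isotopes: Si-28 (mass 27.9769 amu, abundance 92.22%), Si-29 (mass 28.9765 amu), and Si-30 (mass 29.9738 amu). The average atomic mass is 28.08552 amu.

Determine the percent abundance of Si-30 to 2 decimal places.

The remaining 7.78% is split between Si-29 (fraction x) and Si-30 (fraction 0.0778 − x).
Substituting: 28.9765x + 29.9738(0.0778 − x) = 2.28522282
(28.9765 − 29.9738)x = -0.04673882  ⇒  x = 0.04687, y = 0.03093
Si-29: 4.69%, Si-30: 3.09%.

3.09%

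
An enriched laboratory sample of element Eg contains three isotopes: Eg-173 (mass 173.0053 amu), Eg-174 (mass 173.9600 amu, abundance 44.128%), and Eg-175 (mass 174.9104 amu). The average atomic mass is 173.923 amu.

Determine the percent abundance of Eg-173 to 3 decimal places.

29.815%

The remaining 55.872% is split between Eg-173 (fraction x) and Eg-175 (fraction 0.55872 − x).
Substituting: 173.0053x + 174.9104(0.55872 − x) = 97.1579312
(173.0053 − 174.9104)x = -0.568007488  ⇒  x = 0.29815, y = 0.26057
Eg-173: 29.815%, Eg-175: 26.057%.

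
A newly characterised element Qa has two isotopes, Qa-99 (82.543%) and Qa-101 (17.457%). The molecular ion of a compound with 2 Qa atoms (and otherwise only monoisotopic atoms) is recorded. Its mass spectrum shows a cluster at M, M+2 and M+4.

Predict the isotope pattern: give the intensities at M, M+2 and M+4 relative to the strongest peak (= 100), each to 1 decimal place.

100.0 : 42.3 : 4.5

Expanding (0.82543 + 0.17457)^2:
P(M) = 0.82543^2 = 0.681335
P(M+2) = 2 × 0.82543^1 × 0.17457^1 = 0.288191
P(M+4) = 0.17457^2 = 0.030475
The M peak is largest (0.681335); scaling to 100 gives 100.0 : 42.3 : 4.5.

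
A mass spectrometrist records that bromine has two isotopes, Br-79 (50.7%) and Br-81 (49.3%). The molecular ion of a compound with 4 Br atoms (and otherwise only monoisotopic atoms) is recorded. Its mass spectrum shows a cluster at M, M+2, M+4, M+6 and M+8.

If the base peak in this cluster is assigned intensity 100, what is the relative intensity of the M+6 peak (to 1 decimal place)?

64.8

Binomial terms of (0.507 + 0.493)^4: M 0.0661, M+2 0.2570, M+4 0.3749, M+6 0.2430, M+8 0.0591 → M+4 is the base peak.
P(M+4) = C(4,2) × 0.507^2 × 0.493^2 = 6 × 0.257049 × 0.243049 = 0.374853 (base)
P(M+6) = C(4,3) × 0.507^1 × 0.493^3 = 4 × 0.5070 × 0.11982316 = 0.243001
Relative intensity = 0.243001 / 0.374853 × 100 = 64.8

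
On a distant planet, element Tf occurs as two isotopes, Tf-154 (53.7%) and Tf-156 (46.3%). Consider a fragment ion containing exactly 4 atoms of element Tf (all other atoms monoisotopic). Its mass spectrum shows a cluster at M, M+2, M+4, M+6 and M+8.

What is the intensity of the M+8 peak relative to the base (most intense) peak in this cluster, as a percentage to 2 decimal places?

12.39%

Term probabilities: M 0.0832, M+2 0.2868, M+4 0.3709, M+6 0.2132, M+8 0.0460. Base peak = M+4.
P(M+4) = C(4,2) × 0.537^2 × 0.463^2 = 6 × 0.288369 × 0.214369 = 0.370904 (base)
P(M+8) = C(4,4) × 0.537^0 × 0.463^4 = 1 × 1.0000 × 0.04595407 = 0.045954
Relative intensity = 0.045954 / 0.370904 × 100 = 12.39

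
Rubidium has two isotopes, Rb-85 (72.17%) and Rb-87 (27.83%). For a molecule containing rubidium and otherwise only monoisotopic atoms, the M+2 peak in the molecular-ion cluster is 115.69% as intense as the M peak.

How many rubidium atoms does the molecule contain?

3

With n Rb atoms, P(M+2)/P(M) = C(n,1)·p^(n−1)q / p^n = n·q/p = n · 0.2783/0.7217.
n = 1.1569 × 0.7217/0.2783 = 3.00 ≈ 3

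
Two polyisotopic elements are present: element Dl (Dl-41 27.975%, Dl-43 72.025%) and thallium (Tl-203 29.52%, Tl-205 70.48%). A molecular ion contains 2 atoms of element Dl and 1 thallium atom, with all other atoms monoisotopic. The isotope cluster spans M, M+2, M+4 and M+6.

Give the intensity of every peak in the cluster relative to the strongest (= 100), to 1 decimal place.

Element Dl pattern (n=2): 0.07826006 : 0.40297988 : 0.51876006
Thallium pattern (n=1): 0.2952 : 0.7048
Convolve the two distributions (both contribute in 2-u steps):
  M: 0.07826006×0.2952 = 0.023102
  M+2: 0.07826006×0.7048 + 0.40297988×0.2952 = 0.174117
  M+4: 0.40297988×0.7048 + 0.51876006×0.2952 = 0.437158
  M+6: 0.51876006×0.7048 = 0.365622
Scale to base peak (0.437158) = 100: 5.3 : 39.8 : 100.0 : 83.6

5.3 : 39.8 : 100.0 : 83.6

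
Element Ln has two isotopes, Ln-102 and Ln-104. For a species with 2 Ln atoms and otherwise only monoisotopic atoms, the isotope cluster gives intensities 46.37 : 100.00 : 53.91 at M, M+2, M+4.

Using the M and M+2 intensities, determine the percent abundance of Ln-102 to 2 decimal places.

48.12%

Let p = fractional abundance of Ln-102. I(M+2)/I(M) = [C(2,1)·p^1·(1−p)] / p^2 = 2·(1−p)/p = 100.00/46.37 = 2.1566
(1−p)/p = 2.1566/2 = 1.0783  ⇒  p = 1/(1 + 1.0783) = 0.4812
Ln-102: 48.12%, Ln-104: 51.88%.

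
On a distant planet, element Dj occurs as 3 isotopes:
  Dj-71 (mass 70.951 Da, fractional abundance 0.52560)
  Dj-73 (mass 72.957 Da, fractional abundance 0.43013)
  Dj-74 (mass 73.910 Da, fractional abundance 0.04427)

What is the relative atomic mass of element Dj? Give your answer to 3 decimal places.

Ar = Σ fᵢ·mᵢ = 0.52560 × 70.951 + 0.43013 × 72.957 + 0.04427 × 73.910
= 37.2918 + 31.3810 + 3.2720 = 71.9448 Da

71.945 Da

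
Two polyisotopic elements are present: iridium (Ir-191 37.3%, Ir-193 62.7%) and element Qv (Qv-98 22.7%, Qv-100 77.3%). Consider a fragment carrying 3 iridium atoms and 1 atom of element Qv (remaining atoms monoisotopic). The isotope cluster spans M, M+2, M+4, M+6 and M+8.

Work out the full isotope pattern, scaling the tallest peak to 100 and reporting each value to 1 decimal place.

Iridium pattern (n=3): 0.05189512 : 0.26170165 : 0.43991135 : 0.24649188
Element Qv pattern (n=1): 0.2270 : 0.7730
Convolve the two distributions (both contribute in 2-u steps):
  M: 0.05189512×0.2270 = 0.011780
  M+2: 0.05189512×0.7730 + 0.26170165×0.2270 = 0.099521
  M+4: 0.26170165×0.7730 + 0.43991135×0.2270 = 0.302155
  M+6: 0.43991135×0.7730 + 0.24649188×0.2270 = 0.396005
  M+8: 0.24649188×0.7730 = 0.190538
Scale to base peak (0.396005) = 100: 3.0 : 25.1 : 76.3 : 100.0 : 48.1

3.0 : 25.1 : 76.3 : 100.0 : 48.1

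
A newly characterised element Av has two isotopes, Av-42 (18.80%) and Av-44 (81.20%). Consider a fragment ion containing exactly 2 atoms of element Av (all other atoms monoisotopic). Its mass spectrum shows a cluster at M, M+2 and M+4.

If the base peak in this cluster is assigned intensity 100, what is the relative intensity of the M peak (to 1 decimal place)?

Binomial terms of (0.1880 + 0.8120)^2: M 0.0353, M+2 0.3053, M+4 0.6593 → M+4 is the base peak.
P(M+4) = C(2,2) × 0.1880^0 × 0.8120^2 = 1 × 1.0000 × 0.659344 = 0.659344 (base)
P(M) = C(2,0) × 0.1880^2 × 0.8120^0 = 1 × 0.035344 × 1.0000 = 0.035344
Relative intensity = 0.035344 / 0.659344 × 100 = 5.4

5.4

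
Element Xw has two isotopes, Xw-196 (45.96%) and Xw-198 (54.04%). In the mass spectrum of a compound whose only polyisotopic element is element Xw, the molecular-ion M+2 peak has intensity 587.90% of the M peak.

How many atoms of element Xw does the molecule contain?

The M+2/M ratio from n Xw atoms is n · q/p = n · 0.5404/0.4596.
n = 5.8790 × 0.4596/0.5404 = 5.00 ≈ 5

5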